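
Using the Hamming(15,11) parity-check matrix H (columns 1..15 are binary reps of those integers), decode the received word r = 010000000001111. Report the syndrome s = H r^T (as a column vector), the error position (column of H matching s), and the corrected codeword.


s = (0, 0, 1, 0)^T, error position = 2, corrected codeword c = 000000000001111

Compute s = H r^T mod 2 one row at a time:
  s_1 = 0 + 0 + 0 + 0 + 1 + 1 + 1 + 1 = 4 ≡ 0 (mod 2).
  s_2 = 0 + 0 + 0 + 0 + 1 + 1 + 1 + 1 = 4 ≡ 0 (mod 2).
  s_3 = 1 + 0 + 0 + 0 + 0 + 0 + 1 + 1 = 3 ≡ 1 (mod 2).
  s_4 = 0 + 0 + 0 + 0 + 0 + 0 + 1 + 1 = 2 ≡ 0 (mod 2).
s = (0, 0, 1, 0)^T — this equals column 2 of H (binary 0010), so error is at position 2.
Correct: flip bit 2 of r = 010000000001111 to get c = 000000000001111.


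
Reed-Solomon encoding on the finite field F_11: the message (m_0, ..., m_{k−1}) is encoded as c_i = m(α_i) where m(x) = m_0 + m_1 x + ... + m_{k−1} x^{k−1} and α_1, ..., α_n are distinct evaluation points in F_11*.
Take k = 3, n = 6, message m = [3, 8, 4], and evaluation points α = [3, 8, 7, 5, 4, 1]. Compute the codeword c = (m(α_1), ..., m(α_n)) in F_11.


c = [8, 4, 2, 0, 0, 4]

Message polynomial: m(x) = 3 + 8·x + 4·x^2 (mod 11).
For each evaluation point α_i, compute m(α_i) mod 11:
  α_1 = 3: Horner steps 4 → 9 → 8, so m(3) = 8.
  α_2 = 8: Horner steps 4 → 7 → 4, so m(8) = 4.
  α_3 = 7: Horner steps 4 → 3 → 2, so m(7) = 2.
  α_4 = 5: Horner steps 4 → 6 → 0, so m(5) = 0.
  α_5 = 4: Horner steps 4 → 2 → 0, so m(4) = 0.
  α_6 = 1: Horner steps 4 → 1 → 4, so m(1) = 4.
Codeword c = [8, 4, 2, 0, 0, 4] ∈ F_11^6.


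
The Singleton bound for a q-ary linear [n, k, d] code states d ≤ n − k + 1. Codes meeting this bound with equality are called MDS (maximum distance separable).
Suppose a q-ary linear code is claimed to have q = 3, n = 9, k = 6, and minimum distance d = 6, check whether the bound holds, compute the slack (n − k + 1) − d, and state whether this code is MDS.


Singleton RHS = n − k + 1 = 4, slack = -2, bound violated (no such code; not MDS).

Singleton bound: d ≤ n − k + 1.
Here n = 9, k = 6, so n − k + 1 = 4.
Given d = 6, check d ≤ 4: NO.
Slack = (n − k + 1) − d = -2.
The slack is negative: d = 6 exceeds n − k + 1 = 4 by 2, so the Singleton bound is violated and no linear [9, 6, 6]_3 code can exist. In particular it is not MDS (MDS requires d = n − k + 1 exactly).
Description: the claimed parameters are [9, 6, 6]_3; such a code would be impossible (violates the Singleton bound).


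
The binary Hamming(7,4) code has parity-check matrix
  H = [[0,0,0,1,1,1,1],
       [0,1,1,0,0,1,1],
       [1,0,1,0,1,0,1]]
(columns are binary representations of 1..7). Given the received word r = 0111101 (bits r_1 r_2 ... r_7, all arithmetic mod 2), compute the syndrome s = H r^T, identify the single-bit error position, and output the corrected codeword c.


s = (1, 1, 1)^T, error position = 7, corrected codeword c = 0111100

Compute s = H r^T mod 2 one row at a time:
  s_1 = 1 + 1 + 0 + 1 = 3 ≡ 1 (mod 2).
  s_2 = 1 + 1 + 0 + 1 = 3 ≡ 1 (mod 2).
  s_3 = 0 + 1 + 1 + 1 = 3 ≡ 1 (mod 2).
s = (1, 1, 1)^T — this equals column 7 of H (binary 111), so error is at position 7.
Correct: flip bit 7 of r = 0111101 to get c = 0111100.


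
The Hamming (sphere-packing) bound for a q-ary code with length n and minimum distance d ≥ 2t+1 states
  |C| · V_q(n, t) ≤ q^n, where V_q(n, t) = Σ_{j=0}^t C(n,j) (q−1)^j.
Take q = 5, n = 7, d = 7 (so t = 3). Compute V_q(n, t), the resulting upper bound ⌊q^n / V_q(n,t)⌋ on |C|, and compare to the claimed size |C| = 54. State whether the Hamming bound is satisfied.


V_q(n, t) = 2605, q^n = 78125, Hamming bound = 29, |C| = 54 > bound (violated).

Step 1: Compute V_q(n, t) = Σ_{j=0}^3 C(n, j) (q−1)^j.
  j = 0: C(7,0)·(4)^0 = 1·1 = 1.
  j = 1: C(7,1)·(4)^1 = 7·4 = 28.
  j = 2: C(7,2)·(4)^2 = 21·16 = 336.
  j = 3: C(7,3)·(4)^3 = 35·64 = 2240.
  V_q(n, t) = 1 + 28 + 336 + 2240 = 2605.
Step 2: q^n = 5^7 = 78125.
Step 3: Hamming bound ⌊q^n / V_q(n,t)⌋ = ⌊78125/2605⌋ = 29.
Step 4: Compare |C| = 54 to 29: violated.
The claimed |C| lies above the Hamming bound, so no 5-ary code of length 7 with d ≥ 7 can have 54 codewords.


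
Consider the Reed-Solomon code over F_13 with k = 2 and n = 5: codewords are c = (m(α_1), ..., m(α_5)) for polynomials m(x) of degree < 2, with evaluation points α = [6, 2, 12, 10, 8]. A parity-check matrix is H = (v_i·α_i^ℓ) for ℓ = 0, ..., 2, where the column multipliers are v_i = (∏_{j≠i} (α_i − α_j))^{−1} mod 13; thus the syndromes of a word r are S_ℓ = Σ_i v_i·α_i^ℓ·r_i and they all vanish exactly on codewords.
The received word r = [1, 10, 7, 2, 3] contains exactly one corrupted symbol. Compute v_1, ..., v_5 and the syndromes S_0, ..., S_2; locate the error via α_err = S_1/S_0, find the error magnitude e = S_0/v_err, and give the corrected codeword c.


S = (5, 11, 6), error at position 4, error magnitude e = 10, c = [1, 10, 7, 5, 3].

Step 1: column multipliers v_i = (∏_{j≠i}(α_i − α_j))^{−1} mod 13.
  i = 1 (α = 6): (6−2)(6−12)(6−10)(6−8) = 4·(−6)·(−4)·(−2) = −192 ≡ 3, so v_1 = 3^{−1} = 9 (mod 13).
  i = 2 (α = 2): (2−6)(2−12)(2−10)(2−8) = (−4)·(−10)·(−8)·(−6) = 1920 ≡ 9, so v_2 = 9^{−1} = 3 (mod 13).
  i = 3 (α = 12): (12−6)(12−2)(12−10)(12−8) = 6·10·2·4 = 480 ≡ 12, so v_3 = 12^{−1} = 12 (mod 13).
  i = 4 (α = 10): (10−6)(10−2)(10−12)(10−8) = 4·8·(−2)·2 = −128 ≡ 2, so v_4 = 2^{−1} = 7 (mod 13).
  i = 5 (α = 8): (8−6)(8−2)(8−12)(8−10) = 2·6·(−4)·(−2) = 96 ≡ 5, so v_5 = 5^{−1} = 8 (mod 13).
  v = [9, 3, 12, 7, 8].
Step 2: syndromes of r = [1, 10, 7, 2, 3] (all sums mod 13).
  S_0 = Σ v_i r_i = 9·1 + 3·10 + 12·7 + 7·2 + 8·3 = 161 ≡ 5.
  S_1 = Σ v_i α_i r_i = 9·6·1 + 3·2·10 + 12·12·7 + 7·10·2 + 8·8·3 = 1454 ≡ 11.
  α_i^2 mod 13 = [10, 4, 1, 9, 12].
  S_2 = Σ v_i α_i^2 r_i = 9·10·1 + 3·4·10 + 12·1·7 + 7·9·2 + 8·12·3 = 708 ≡ 6.
  S = (5, 11, 6) ≠ 0, so r is not a codeword (an error is present).
Step 3: locate the error. For a single error e at position i, S_ℓ = v_i·e·α_i^ℓ, so α_err = S_1/S_0.
  S_0^{−1} = 5^{−1} = 8 (mod 13), so α_err = 11·8 = 88 ≡ 10 = α_4. Error position i = 4.
  Consistency check: S_2/S_1 = 6·6 = 36 ≡ 10 = α_err ✓ (single-error assumption holds).
Step 4: error magnitude e = S_0/v_4 = S_0·∏_{j≠4}(α_4 − α_j) = 5·2 = 10 ≡ 10 (mod 13).
Step 5: correct position 4: c_4 = r_4 − e = 2 − 10 ≡ 5 (mod 13). Hence c = [1, 10, 7, 5, 3].
  Check: interpolating c through the α_i gives m(x) = 8 + 1·x (degree < 2) with m(α_i) = c_i for every i, so c is indeed a codeword.


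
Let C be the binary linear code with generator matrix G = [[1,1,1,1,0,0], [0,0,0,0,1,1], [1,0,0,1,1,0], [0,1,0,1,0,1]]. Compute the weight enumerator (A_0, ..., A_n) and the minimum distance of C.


Weight distribution: A_0 = 1, A_2 = 3, A_3 = 8, A_4 = 3, A_6 = 1. Minimum distance d = 2.

Enumerate all 2^4 = 16 messages m ∈ F_2^4.
For each, compute codeword c = mG in F_2^6, then tally its weight.
  m = 0000 → c = 000000, weight = 0.
  m = 1000 → c = 111100, weight = 4.
  m = 0100 → c = 000011, weight = 2.
  m = 1100 → c = 111111, weight = 6.
  m = 0010 → c = 100110, weight = 3.
  m = 1010 → c = 011010, weight = 3.
  m = 0110 → c = 100101, weight = 3.
  m = 1110 → c = 011001, weight = 3.
  m = 0001 → c = 010101, weight = 3.
  m = 1001 → c = 101001, weight = 3.
  m = 0101 → c = 010110, weight = 3.
  m = 1101 → c = 101010, weight = 3.
  m = 0011 → c = 110011, weight = 4.
  m = 1011 → c = 001111, weight = 4.
  m = 0111 → c = 110000, weight = 2.
  m = 1111 → c = 001100, weight = 2.
Tally weights:
  weight 0: 1 codewords.
  weight 2: 3 codewords.
  weight 3: 8 codewords.
  weight 4: 3 codewords.
  weight 6: 1 codewords.
Minimum distance d = smallest w > 0 with A_w > 0 = 2.
Sanity: Σ A_w = 16 = 2^4 = 16 ✓.


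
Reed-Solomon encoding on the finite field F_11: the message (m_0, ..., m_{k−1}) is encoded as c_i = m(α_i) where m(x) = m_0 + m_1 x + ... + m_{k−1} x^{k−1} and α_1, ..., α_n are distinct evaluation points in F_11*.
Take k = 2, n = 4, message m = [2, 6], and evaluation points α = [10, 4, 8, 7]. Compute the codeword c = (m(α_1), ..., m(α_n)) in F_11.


c = [7, 4, 6, 0]

Message polynomial: m(x) = 2 + 6·x (mod 11).
For each evaluation point α_i, compute m(α_i) mod 11:
  α_1 = 10: Horner steps 6 → 7, so m(10) = 7.
  α_2 = 4: Horner steps 6 → 4, so m(4) = 4.
  α_3 = 8: Horner steps 6 → 6, so m(8) = 6.
  α_4 = 7: Horner steps 6 → 0, so m(7) = 0.
Codeword c = [7, 4, 6, 0] ∈ F_11^4.


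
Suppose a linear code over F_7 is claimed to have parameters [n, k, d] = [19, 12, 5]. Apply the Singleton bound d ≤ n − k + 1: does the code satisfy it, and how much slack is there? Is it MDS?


Singleton RHS = n − k + 1 = 8, slack = 3, bound satisfied, not MDS.

Singleton bound: d ≤ n − k + 1.
Here n = 19, k = 12, so n − k + 1 = 8.
Given d = 5, check d ≤ 8: YES.
Slack = (n − k + 1) − d = 3.
The code is NOT MDS (slack = 3 > 0).
Description: the claimed parameters are [19, 12, 5]_7; such a code would be non-MDS.


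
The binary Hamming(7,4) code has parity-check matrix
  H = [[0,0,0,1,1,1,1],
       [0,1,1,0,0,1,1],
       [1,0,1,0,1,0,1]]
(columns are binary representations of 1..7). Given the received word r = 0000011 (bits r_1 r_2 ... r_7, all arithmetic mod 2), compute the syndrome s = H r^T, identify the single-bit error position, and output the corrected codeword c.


s = (0, 0, 1)^T, error position = 1, corrected codeword c = 1000011

Compute s = H r^T mod 2 one row at a time:
  s_1 = 0 + 0 + 1 + 1 = 2 ≡ 0 (mod 2).
  s_2 = 0 + 0 + 1 + 1 = 2 ≡ 0 (mod 2).
  s_3 = 0 + 0 + 0 + 1 = 1 ≡ 1 (mod 2).
s = (0, 0, 1)^T — this equals column 1 of H (binary 001), so error is at position 1.
Correct: flip bit 1 of r = 0000011 to get c = 1000011.


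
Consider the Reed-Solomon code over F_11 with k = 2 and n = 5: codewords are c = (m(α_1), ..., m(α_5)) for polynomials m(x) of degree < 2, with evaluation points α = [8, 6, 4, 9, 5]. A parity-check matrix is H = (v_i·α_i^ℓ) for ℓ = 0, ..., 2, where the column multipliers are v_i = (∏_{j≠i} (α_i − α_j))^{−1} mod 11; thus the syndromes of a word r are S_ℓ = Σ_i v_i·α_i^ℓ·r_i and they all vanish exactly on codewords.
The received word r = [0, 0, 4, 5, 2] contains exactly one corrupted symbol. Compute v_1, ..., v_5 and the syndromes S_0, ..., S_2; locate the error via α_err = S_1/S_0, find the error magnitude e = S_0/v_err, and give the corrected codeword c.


S = (9, 6, 4), error at position 1, error magnitude e = 4, c = [7, 0, 4, 5, 2].

Step 1: column multipliers v_i = (∏_{j≠i}(α_i − α_j))^{−1} mod 11.
  i = 1 (α = 8): (8−6)(8−4)(8−9)(8−5) = 2·4·(−1)·3 = −24 ≡ 9, so v_1 = 9^{−1} = 5 (mod 11).
  i = 2 (α = 6): (6−8)(6−4)(6−9)(6−5) = (−2)·2·(−3)·1 = 12 ≡ 1, so v_2 = 1^{−1} = 1 (mod 11).
  i = 3 (α = 4): (4−8)(4−6)(4−9)(4−5) = (−4)·(−2)·(−5)·(−1) = 40 ≡ 7, so v_3 = 7^{−1} = 8 (mod 11).
  i = 4 (α = 9): (9−8)(9−6)(9−4)(9−5) = 1·3·5·4 = 60 ≡ 5, so v_4 = 5^{−1} = 9 (mod 11).
  i = 5 (α = 5): (5−8)(5−6)(5−4)(5−9) = (−3)·(−1)·1·(−4) = −12 ≡ 10, so v_5 = 10^{−1} = 10 (mod 11).
  v = [5, 1, 8, 9, 10].
Step 2: syndromes of r = [0, 0, 4, 5, 2] (all sums mod 11).
  S_0 = Σ v_i r_i = 5·0 + 1·0 + 8·4 + 9·5 + 10·2 = 97 ≡ 9.
  S_1 = Σ v_i α_i r_i = 5·8·0 + 1·6·0 + 8·4·4 + 9·9·5 + 10·5·2 = 633 ≡ 6.
  α_i^2 mod 11 = [9, 3, 5, 4, 3].
  S_2 = Σ v_i α_i^2 r_i = 5·9·0 + 1·3·0 + 8·5·4 + 9·4·5 + 10·3·2 = 400 ≡ 4.
  S = (9, 6, 4) ≠ 0, so r is not a codeword (an error is present).
Step 3: locate the error. For a single error e at position i, S_ℓ = v_i·e·α_i^ℓ, so α_err = S_1/S_0.
  S_0^{−1} = 9^{−1} = 5 (mod 11), so α_err = 6·5 = 30 ≡ 8 = α_1. Error position i = 1.
  Consistency check: S_2/S_1 = 4·2 = 8 ≡ 8 = α_err ✓ (single-error assumption holds).
Step 4: error magnitude e = S_0/v_1 = S_0·∏_{j≠1}(α_1 − α_j) = 9·9 = 81 ≡ 4 (mod 11).
Step 5: correct position 1: c_1 = r_1 − e = 0 − 4 ≡ 7 (mod 11). Hence c = [7, 0, 4, 5, 2].
  Check: interpolating c through the α_i gives m(x) = 1 + 9·x (degree < 2) with m(α_i) = c_i for every i, so c is indeed a codeword.


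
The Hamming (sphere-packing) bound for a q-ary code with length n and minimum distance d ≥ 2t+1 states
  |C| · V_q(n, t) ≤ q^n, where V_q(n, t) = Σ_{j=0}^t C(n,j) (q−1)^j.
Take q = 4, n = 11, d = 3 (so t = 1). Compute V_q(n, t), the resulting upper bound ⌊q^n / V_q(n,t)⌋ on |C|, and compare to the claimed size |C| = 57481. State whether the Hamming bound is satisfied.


V_q(n, t) = 34, q^n = 4194304, Hamming bound = 123361, |C| = 57481 ≤ bound (satisfied).

Step 1: Compute V_q(n, t) = Σ_{j=0}^1 C(n, j) (q−1)^j.
  j = 0: C(11,0)·(3)^0 = 1·1 = 1.
  j = 1: C(11,1)·(3)^1 = 11·3 = 33.
  V_q(n, t) = 1 + 33 = 34.
Step 2: q^n = 4^11 = 4194304.
Step 3: Hamming bound ⌊q^n / V_q(n,t)⌋ = ⌊4194304/34⌋ = 123361.
Step 4: Compare |C| = 57481 to 123361: satisfied.
The claimed |C| lies below the Hamming bound.


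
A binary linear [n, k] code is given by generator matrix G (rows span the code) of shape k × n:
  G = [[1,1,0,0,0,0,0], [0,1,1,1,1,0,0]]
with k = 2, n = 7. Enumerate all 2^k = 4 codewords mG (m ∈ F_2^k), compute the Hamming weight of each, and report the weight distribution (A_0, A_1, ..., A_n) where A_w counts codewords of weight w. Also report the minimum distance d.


Weight distribution: A_0 = 1, A_2 = 1, A_4 = 2. Minimum distance d = 2.

Enumerate all 2^2 = 4 messages m ∈ F_2^2.
For each, compute codeword c = mG in F_2^7, then tally its weight.
  m = 00 → c = 0000000, weight = 0.
  m = 10 → c = 1100000, weight = 2.
  m = 01 → c = 0111100, weight = 4.
  m = 11 → c = 1011100, weight = 4.
Tally weights:
  weight 0: 1 codewords.
  weight 2: 1 codewords.
  weight 4: 2 codewords.
Minimum distance d = smallest w > 0 with A_w > 0 = 2.
Sanity: Σ A_w = 4 = 2^2 = 4 ✓.


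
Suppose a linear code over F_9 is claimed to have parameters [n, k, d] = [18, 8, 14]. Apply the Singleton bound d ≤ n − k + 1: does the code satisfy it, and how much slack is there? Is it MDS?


Singleton RHS = n − k + 1 = 11, slack = -3, bound violated (no such code; not MDS).

Singleton bound: d ≤ n − k + 1.
Here n = 18, k = 8, so n − k + 1 = 11.
Given d = 14, check d ≤ 11: NO.
Slack = (n − k + 1) − d = -3.
The slack is negative: d = 14 exceeds n − k + 1 = 11 by 3, so the Singleton bound is violated and no linear [18, 8, 14]_9 code can exist. In particular it is not MDS (MDS requires d = n − k + 1 exactly).
Description: the claimed parameters are [18, 8, 14]_9; such a code would be impossible (violates the Singleton bound).


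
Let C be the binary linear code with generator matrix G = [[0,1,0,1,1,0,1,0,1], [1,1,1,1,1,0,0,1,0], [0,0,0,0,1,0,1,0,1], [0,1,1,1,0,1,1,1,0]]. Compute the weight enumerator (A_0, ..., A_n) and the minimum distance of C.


Weight distribution: A_0 = 1, A_2 = 1, A_3 = 2, A_4 = 3, A_5 = 4, A_6 = 3, A_7 = 2. Minimum distance d = 2.

Enumerate all 2^4 = 16 messages m ∈ F_2^4.
For each, compute codeword c = mG in F_2^9, then tally its weight.
  m = 0000 → c = 000000000, weight = 0.
  m = 1000 → c = 010110101, weight = 5.
  m = 0100 → c = 111110010, weight = 6.
  m = 1100 → c = 101000111, weight = 5.
  m = 0010 → c = 000010101, weight = 3.
  m = 1010 → c = 010100000, weight = 2.
  m = 0110 → c = 111100111, weight = 7.
  m = 1110 → c = 101010010, weight = 4.
  m = 0001 → c = 011101110, weight = 6.
  m = 1001 → c = 001011011, weight = 5.
  m = 0101 → c = 100011100, weight = 4.
  m = 1101 → c = 110101001, weight = 5.
  m = 0011 → c = 011111011, weight = 7.
  m = 1011 → c = 001001110, weight = 4.
  m = 0111 → c = 100001001, weight = 3.
  m = 1111 → c = 110111100, weight = 6.
Tally weights:
  weight 0: 1 codewords.
  weight 2: 1 codewords.
  weight 3: 2 codewords.
  weight 4: 3 codewords.
  weight 5: 4 codewords.
  weight 6: 3 codewords.
  weight 7: 2 codewords.
Minimum distance d = smallest w > 0 with A_w > 0 = 2.
Sanity: Σ A_w = 16 = 2^4 = 16 ✓.


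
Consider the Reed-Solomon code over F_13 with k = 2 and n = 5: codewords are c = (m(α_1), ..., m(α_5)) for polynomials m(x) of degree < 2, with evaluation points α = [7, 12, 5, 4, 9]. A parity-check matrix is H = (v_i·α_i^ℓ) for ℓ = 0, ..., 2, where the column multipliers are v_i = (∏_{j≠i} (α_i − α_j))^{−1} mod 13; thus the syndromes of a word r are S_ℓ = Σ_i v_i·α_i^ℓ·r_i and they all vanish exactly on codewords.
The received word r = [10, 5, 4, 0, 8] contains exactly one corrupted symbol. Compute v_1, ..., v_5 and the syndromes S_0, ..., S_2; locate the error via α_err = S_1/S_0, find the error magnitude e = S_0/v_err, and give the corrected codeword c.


S = (2, 10, 11), error at position 3, error magnitude e = 5, c = [10, 5, 12, 0, 8].

Step 1: column multipliers v_i = (∏_{j≠i}(α_i − α_j))^{−1} mod 13.
  i = 1 (α = 7): (7−12)(7−5)(7−4)(7−9) = (−5)·2·3·(−2) = 60 ≡ 8, so v_1 = 8^{−1} = 5 (mod 13).
  i = 2 (α = 12): (12−7)(12−5)(12−4)(12−9) = 5·7·8·3 = 840 ≡ 8, so v_2 = 8^{−1} = 5 (mod 13).
  i = 3 (α = 5): (5−7)(5−12)(5−4)(5−9) = (−2)·(−7)·1·(−4) = −56 ≡ 9, so v_3 = 9^{−1} = 3 (mod 13).
  i = 4 (α = 4): (4−7)(4−12)(4−5)(4−9) = (−3)·(−8)·(−1)·(−5) = 120 ≡ 3, so v_4 = 3^{−1} = 9 (mod 13).
  i = 5 (α = 9): (9−7)(9−12)(9−5)(9−4) = 2·(−3)·4·5 = −120 ≡ 10, so v_5 = 10^{−1} = 4 (mod 13).
  v = [5, 5, 3, 9, 4].
Step 2: syndromes of r = [10, 5, 4, 0, 8] (all sums mod 13).
  S_0 = Σ v_i r_i = 5·10 + 5·5 + 3·4 + 9·0 + 4·8 = 119 ≡ 2.
  S_1 = Σ v_i α_i r_i = 5·7·10 + 5·12·5 + 3·5·4 + 9·4·0 + 4·9·8 = 998 ≡ 10.
  α_i^2 mod 13 = [10, 1, 12, 3, 3].
  S_2 = Σ v_i α_i^2 r_i = 5·10·10 + 5·1·5 + 3·12·4 + 9·3·0 + 4·3·8 = 765 ≡ 11.
  S = (2, 10, 11) ≠ 0, so r is not a codeword (an error is present).
Step 3: locate the error. For a single error e at position i, S_ℓ = v_i·e·α_i^ℓ, so α_err = S_1/S_0.
  S_0^{−1} = 2^{−1} = 7 (mod 13), so α_err = 10·7 = 70 ≡ 5 = α_3. Error position i = 3.
  Consistency check: S_2/S_1 = 11·4 = 44 ≡ 5 = α_err ✓ (single-error assumption holds).
Step 4: error magnitude e = S_0/v_3 = S_0·∏_{j≠3}(α_3 − α_j) = 2·9 = 18 ≡ 5 (mod 13).
Step 5: correct position 3: c_3 = r_3 − e = 4 − 5 ≡ 12 (mod 13). Hence c = [10, 5, 12, 0, 8].
  Check: interpolating c through the α_i gives m(x) = 4 + 12·x (degree < 2) with m(α_i) = c_i for every i, so c is indeed a codeword.


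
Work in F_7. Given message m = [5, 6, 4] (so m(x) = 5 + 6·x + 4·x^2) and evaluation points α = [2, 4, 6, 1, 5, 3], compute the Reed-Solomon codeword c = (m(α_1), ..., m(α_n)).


c = [5, 2, 3, 1, 2, 3]

Message polynomial: m(x) = 5 + 6·x + 4·x^2 (mod 7).
For each evaluation point α_i, compute m(α_i) mod 7:
  α_1 = 2: Horner steps 4 → 0 → 5, so m(2) = 5.
  α_2 = 4: Horner steps 4 → 1 → 2, so m(4) = 2.
  α_3 = 6: Horner steps 4 → 2 → 3, so m(6) = 3.
  α_4 = 1: Horner steps 4 → 3 → 1, so m(1) = 1.
  α_5 = 5: Horner steps 4 → 5 → 2, so m(5) = 2.
  α_6 = 3: Horner steps 4 → 4 → 3, so m(3) = 3.
Codeword c = [5, 2, 3, 1, 2, 3] ∈ F_7^6.


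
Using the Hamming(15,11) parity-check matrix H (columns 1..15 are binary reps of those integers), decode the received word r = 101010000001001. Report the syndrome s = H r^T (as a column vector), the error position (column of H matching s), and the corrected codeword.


s = (0, 1, 0, 0)^T, error position = 4, corrected codeword c = 101110000001001

Compute s = H r^T mod 2 one row at a time:
  s_1 = 0 + 0 + 0 + 0 + 1 + 0 + 0 + 1 = 2 ≡ 0 (mod 2).
  s_2 = 0 + 1 + 0 + 0 + 1 + 0 + 0 + 1 = 3 ≡ 1 (mod 2).
  s_3 = 0 + 1 + 0 + 0 + 0 + 0 + 0 + 1 = 2 ≡ 0 (mod 2).
  s_4 = 1 + 1 + 1 + 0 + 0 + 0 + 0 + 1 = 4 ≡ 0 (mod 2).
s = (0, 1, 0, 0)^T — this equals column 4 of H (binary 0100), so error is at position 4.
Correct: flip bit 4 of r = 101010000001001 to get c = 101110000001001.


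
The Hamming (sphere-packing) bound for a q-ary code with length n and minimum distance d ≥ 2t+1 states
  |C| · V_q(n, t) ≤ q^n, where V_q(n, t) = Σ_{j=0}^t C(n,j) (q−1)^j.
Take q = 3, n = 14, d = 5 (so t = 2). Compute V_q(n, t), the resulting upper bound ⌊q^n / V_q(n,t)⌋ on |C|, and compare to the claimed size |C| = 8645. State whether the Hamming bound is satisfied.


V_q(n, t) = 393, q^n = 4782969, Hamming bound = 12170, |C| = 8645 ≤ bound (satisfied).

Step 1: Compute V_q(n, t) = Σ_{j=0}^2 C(n, j) (q−1)^j.
  j = 0: C(14,0)·(2)^0 = 1·1 = 1.
  j = 1: C(14,1)·(2)^1 = 14·2 = 28.
  j = 2: C(14,2)·(2)^2 = 91·4 = 364.
  V_q(n, t) = 1 + 28 + 364 = 393.
Step 2: q^n = 3^14 = 4782969.
Step 3: Hamming bound ⌊q^n / V_q(n,t)⌋ = ⌊4782969/393⌋ = 12170.
Step 4: Compare |C| = 8645 to 12170: satisfied.
The claimed |C| lies below the Hamming bound.


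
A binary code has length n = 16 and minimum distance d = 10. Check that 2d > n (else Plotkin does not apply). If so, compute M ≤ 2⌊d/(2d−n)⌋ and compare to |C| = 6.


Plotkin bound M ≤ 4; given |C| = 6 > bound (violated).

Check applicability: 2d = 20, n = 16.
2d − n = 4 > 0, so Plotkin applies.
Compute d/(2d−n) = 10/4 ≈ 2.5000.
⌊d/(2d−n)⌋ = 2.
Plotkin bound: M ≤ 2·2 = 4.
Given |C| = 6, check: VIOLATED.
This |C| is above the Plotkin bound, so no binary code with n = 16, d = 10 and 6 codewords exists.


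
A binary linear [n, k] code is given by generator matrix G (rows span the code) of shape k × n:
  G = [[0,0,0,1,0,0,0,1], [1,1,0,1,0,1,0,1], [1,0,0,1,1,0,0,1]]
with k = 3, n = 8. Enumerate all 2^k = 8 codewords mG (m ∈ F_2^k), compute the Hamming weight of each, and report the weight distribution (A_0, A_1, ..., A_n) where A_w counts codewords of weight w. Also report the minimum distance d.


Weight distribution: A_0 = 1, A_2 = 2, A_3 = 2, A_4 = 1, A_5 = 2. Minimum distance d = 2.

Enumerate all 2^3 = 8 messages m ∈ F_2^3.
For each, compute codeword c = mG in F_2^8, then tally its weight.
  m = 000 → c = 00000000, weight = 0.
  m = 100 → c = 00010001, weight = 2.
  m = 010 → c = 11010101, weight = 5.
  m = 110 → c = 11000100, weight = 3.
  m = 001 → c = 10011001, weight = 4.
  m = 101 → c = 10001000, weight = 2.
  m = 011 → c = 01001100, weight = 3.
  m = 111 → c = 01011101, weight = 5.
Tally weights:
  weight 0: 1 codewords.
  weight 2: 2 codewords.
  weight 3: 2 codewords.
  weight 4: 1 codewords.
  weight 5: 2 codewords.
Minimum distance d = smallest w > 0 with A_w > 0 = 2.
Sanity: Σ A_w = 8 = 2^3 = 8 ✓.


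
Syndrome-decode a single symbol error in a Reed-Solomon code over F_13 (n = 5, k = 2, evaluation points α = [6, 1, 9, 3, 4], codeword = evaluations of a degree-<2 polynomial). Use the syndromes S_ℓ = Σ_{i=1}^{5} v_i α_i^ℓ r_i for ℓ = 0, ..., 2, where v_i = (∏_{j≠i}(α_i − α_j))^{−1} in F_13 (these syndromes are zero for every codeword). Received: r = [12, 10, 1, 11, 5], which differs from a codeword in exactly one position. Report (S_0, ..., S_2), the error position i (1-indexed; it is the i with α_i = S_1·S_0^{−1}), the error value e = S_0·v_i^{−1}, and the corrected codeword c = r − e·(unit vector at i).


S = (6, 10, 8), error at position 1, error magnitude e = 6, c = [6, 10, 1, 11, 5].

Step 1: column multipliers v_i = (∏_{j≠i}(α_i − α_j))^{−1} mod 13.
  i = 1 (α = 6): (6−1)(6−9)(6−3)(6−4) = 5·(−3)·3·2 = −90 ≡ 1, so v_1 = 1^{−1} = 1 (mod 13).
  i = 2 (α = 1): (1−6)(1−9)(1−3)(1−4) = (−5)·(−8)·(−2)·(−3) = 240 ≡ 6, so v_2 = 6^{−1} = 11 (mod 13).
  i = 3 (α = 9): (9−6)(9−1)(9−3)(9−4) = 3·8·6·5 = 720 ≡ 5, so v_3 = 5^{−1} = 8 (mod 13).
  i = 4 (α = 3): (3−6)(3−1)(3−9)(3−4) = (−3)·2·(−6)·(−1) = −36 ≡ 3, so v_4 = 3^{−1} = 9 (mod 13).
  i = 5 (α = 4): (4−6)(4−1)(4−9)(4−3) = (−2)·3·(−5)·1 = 30 ≡ 4, so v_5 = 4^{−1} = 10 (mod 13).
  v = [1, 11, 8, 9, 10].
Step 2: syndromes of r = [12, 10, 1, 11, 5] (all sums mod 13).
  S_0 = Σ v_i r_i = 1·12 + 11·10 + 8·1 + 9·11 + 10·5 = 279 ≡ 6.
  S_1 = Σ v_i α_i r_i = 1·6·12 + 11·1·10 + 8·9·1 + 9·3·11 + 10·4·5 = 751 ≡ 10.
  α_i^2 mod 13 = [10, 1, 3, 9, 3].
  S_2 = Σ v_i α_i^2 r_i = 1·10·12 + 11·1·10 + 8·3·1 + 9·9·11 + 10·3·5 = 1295 ≡ 8.
  S = (6, 10, 8) ≠ 0, so r is not a codeword (an error is present).
Step 3: locate the error. For a single error e at position i, S_ℓ = v_i·e·α_i^ℓ, so α_err = S_1/S_0.
  S_0^{−1} = 6^{−1} = 11 (mod 13), so α_err = 10·11 = 110 ≡ 6 = α_1. Error position i = 1.
  Consistency check: S_2/S_1 = 8·4 = 32 ≡ 6 = α_err ✓ (single-error assumption holds).
Step 4: error magnitude e = S_0/v_1 = S_0·∏_{j≠1}(α_1 − α_j) = 6·1 = 6 ≡ 6 (mod 13).
Step 5: correct position 1: c_1 = r_1 − e = 12 − 6 ≡ 6 (mod 13). Hence c = [6, 10, 1, 11, 5].
  Check: interpolating c through the α_i gives m(x) = 3 + 7·x (degree < 2) with m(α_i) = c_i for every i, so c is indeed a codeword.


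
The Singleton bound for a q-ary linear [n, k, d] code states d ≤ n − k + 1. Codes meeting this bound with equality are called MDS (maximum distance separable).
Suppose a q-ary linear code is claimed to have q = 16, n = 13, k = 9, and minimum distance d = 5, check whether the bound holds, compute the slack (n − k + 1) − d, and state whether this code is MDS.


Singleton RHS = n − k + 1 = 5, slack = 0, bound satisfied, MDS.

Singleton bound: d ≤ n − k + 1.
Here n = 13, k = 9, so n − k + 1 = 5.
Given d = 5, check d ≤ 5: YES.
Slack = (n − k + 1) − d = 0.
The code is MDS (slack = 0).
Description: the claimed parameters are [13, 9, 5]_16; such a code would be MDS (meets Singleton bound).


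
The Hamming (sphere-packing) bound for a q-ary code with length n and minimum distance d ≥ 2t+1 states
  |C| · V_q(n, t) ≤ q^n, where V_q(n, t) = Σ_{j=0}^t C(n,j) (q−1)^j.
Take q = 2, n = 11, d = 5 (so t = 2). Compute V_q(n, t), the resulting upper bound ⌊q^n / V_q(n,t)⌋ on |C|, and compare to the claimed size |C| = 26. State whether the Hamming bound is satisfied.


V_q(n, t) = 67, q^n = 2048, Hamming bound = 30, |C| = 26 ≤ bound (satisfied).

Step 1: Compute V_q(n, t) = Σ_{j=0}^2 C(n, j) (q−1)^j.
  j = 0: C(11,0)·(1)^0 = 1·1 = 1.
  j = 1: C(11,1)·(1)^1 = 11·1 = 11.
  j = 2: C(11,2)·(1)^2 = 55·1 = 55.
  V_q(n, t) = 1 + 11 + 55 = 67.
Step 2: q^n = 2^11 = 2048.
Step 3: Hamming bound ⌊q^n / V_q(n,t)⌋ = ⌊2048/67⌋ = 30.
Step 4: Compare |C| = 26 to 30: satisfied.
The claimed |C| lies below the Hamming bound.


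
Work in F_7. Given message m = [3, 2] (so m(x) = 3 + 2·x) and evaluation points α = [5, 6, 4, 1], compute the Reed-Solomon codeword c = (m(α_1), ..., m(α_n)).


c = [6, 1, 4, 5]

Message polynomial: m(x) = 3 + 2·x (mod 7).
For each evaluation point α_i, compute m(α_i) mod 7:
  α_1 = 5: Horner steps 2 → 6, so m(5) = 6.
  α_2 = 6: Horner steps 2 → 1, so m(6) = 1.
  α_3 = 4: Horner steps 2 → 4, so m(4) = 4.
  α_4 = 1: Horner steps 2 → 5, so m(1) = 5.
Codeword c = [6, 1, 4, 5] ∈ F_7^4.


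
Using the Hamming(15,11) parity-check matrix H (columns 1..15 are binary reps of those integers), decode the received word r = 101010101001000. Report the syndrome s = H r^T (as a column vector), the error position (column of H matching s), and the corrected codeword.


s = (0, 1, 0, 1)^T, error position = 5, corrected codeword c = 101000101001000

Compute s = H r^T mod 2 one row at a time:
  s_1 = 0 + 1 + 0 + 0 + 1 + 0 + 0 + 0 = 2 ≡ 0 (mod 2).
  s_2 = 0 + 1 + 0 + 1 + 1 + 0 + 0 + 0 = 3 ≡ 1 (mod 2).
  s_3 = 0 + 1 + 0 + 1 + 0 + 0 + 0 + 0 = 2 ≡ 0 (mod 2).
  s_4 = 1 + 1 + 1 + 1 + 1 + 0 + 0 + 0 = 5 ≡ 1 (mod 2).
s = (0, 1, 0, 1)^T — this equals column 5 of H (binary 0101), so error is at position 5.
Correct: flip bit 5 of r = 101010101001000 to get c = 101000101001000.


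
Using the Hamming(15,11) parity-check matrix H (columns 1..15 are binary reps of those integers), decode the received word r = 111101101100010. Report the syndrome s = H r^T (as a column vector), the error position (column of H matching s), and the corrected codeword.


s = (1, 0, 0, 0)^T, error position = 8, corrected codeword c = 111101111100010

Compute s = H r^T mod 2 one row at a time:
  s_1 = 0 + 1 + 1 + 0 + 0 + 0 + 1 + 0 = 3 ≡ 1 (mod 2).
  s_2 = 1 + 0 + 1 + 1 + 0 + 0 + 1 + 0 = 4 ≡ 0 (mod 2).
  s_3 = 1 + 1 + 1 + 1 + 1 + 0 + 1 + 0 = 6 ≡ 0 (mod 2).
  s_4 = 1 + 1 + 0 + 1 + 1 + 0 + 0 + 0 = 4 ≡ 0 (mod 2).
s = (1, 0, 0, 0)^T — this equals column 8 of H (binary 1000), so error is at position 8.
Correct: flip bit 8 of r = 111101101100010 to get c = 111101111100010.


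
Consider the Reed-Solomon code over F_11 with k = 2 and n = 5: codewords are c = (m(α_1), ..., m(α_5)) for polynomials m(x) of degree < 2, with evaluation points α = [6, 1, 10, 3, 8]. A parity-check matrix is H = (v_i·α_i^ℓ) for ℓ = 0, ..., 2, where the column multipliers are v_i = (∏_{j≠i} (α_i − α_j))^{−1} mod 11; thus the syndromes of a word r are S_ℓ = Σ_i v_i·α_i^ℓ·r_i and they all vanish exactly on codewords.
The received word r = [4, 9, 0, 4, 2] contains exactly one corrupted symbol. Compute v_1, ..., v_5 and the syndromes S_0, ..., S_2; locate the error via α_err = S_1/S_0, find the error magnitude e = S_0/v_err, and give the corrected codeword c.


S = (3, 9, 5), error at position 4, error magnitude e = 8, c = [4, 9, 0, 7, 2].

Step 1: column multipliers v_i = (∏_{j≠i}(α_i − α_j))^{−1} mod 11.
  i = 1 (α = 6): (6−1)(6−10)(6−3)(6−8) = 5·(−4)·3·(−2) = 120 ≡ 10, so v_1 = 10^{−1} = 10 (mod 11).
  i = 2 (α = 1): (1−6)(1−10)(1−3)(1−8) = (−5)·(−9)·(−2)·(−7) = 630 ≡ 3, so v_2 = 3^{−1} = 4 (mod 11).
  i = 3 (α = 10): (10−6)(10−1)(10−3)(10−8) = 4·9·7·2 = 504 ≡ 9, so v_3 = 9^{−1} = 5 (mod 11).
  i = 4 (α = 3): (3−6)(3−1)(3−10)(3−8) = (−3)·2·(−7)·(−5) = −210 ≡ 10, so v_4 = 10^{−1} = 10 (mod 11).
  i = 5 (α = 8): (8−6)(8−1)(8−10)(8−3) = 2·7·(−2)·5 = −140 ≡ 3, so v_5 = 3^{−1} = 4 (mod 11).
  v = [10, 4, 5, 10, 4].
Step 2: syndromes of r = [4, 9, 0, 4, 2] (all sums mod 11).
  S_0 = Σ v_i r_i = 10·4 + 4·9 + 5·0 + 10·4 + 4·2 = 124 ≡ 3.
  S_1 = Σ v_i α_i r_i = 10·6·4 + 4·1·9 + 5·10·0 + 10·3·4 + 4·8·2 = 460 ≡ 9.
  α_i^2 mod 11 = [3, 1, 1, 9, 9].
  S_2 = Σ v_i α_i^2 r_i = 10·3·4 + 4·1·9 + 5·1·0 + 10·9·4 + 4·9·2 = 588 ≡ 5.
  S = (3, 9, 5) ≠ 0, so r is not a codeword (an error is present).
Step 3: locate the error. For a single error e at position i, S_ℓ = v_i·e·α_i^ℓ, so α_err = S_1/S_0.
  S_0^{−1} = 3^{−1} = 4 (mod 11), so α_err = 9·4 = 36 ≡ 3 = α_4. Error position i = 4.
  Consistency check: S_2/S_1 = 5·5 = 25 ≡ 3 = α_err ✓ (single-error assumption holds).
Step 4: error magnitude e = S_0/v_4 = S_0·∏_{j≠4}(α_4 − α_j) = 3·10 = 30 ≡ 8 (mod 11).
Step 5: correct position 4: c_4 = r_4 − e = 4 − 8 ≡ 7 (mod 11). Hence c = [4, 9, 0, 7, 2].
  Check: interpolating c through the α_i gives m(x) = 10 + 10·x (degree < 2) with m(α_i) = c_i for every i, so c is indeed a codeword.


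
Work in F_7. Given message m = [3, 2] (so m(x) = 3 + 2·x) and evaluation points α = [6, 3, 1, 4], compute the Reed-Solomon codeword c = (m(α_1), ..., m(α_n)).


c = [1, 2, 5, 4]

Message polynomial: m(x) = 3 + 2·x (mod 7).
For each evaluation point α_i, compute m(α_i) mod 7:
  α_1 = 6: Horner steps 2 → 1, so m(6) = 1.
  α_2 = 3: Horner steps 2 → 2, so m(3) = 2.
  α_3 = 1: Horner steps 2 → 5, so m(1) = 5.
  α_4 = 4: Horner steps 2 → 4, so m(4) = 4.
Codeword c = [1, 2, 5, 4] ∈ F_7^4.


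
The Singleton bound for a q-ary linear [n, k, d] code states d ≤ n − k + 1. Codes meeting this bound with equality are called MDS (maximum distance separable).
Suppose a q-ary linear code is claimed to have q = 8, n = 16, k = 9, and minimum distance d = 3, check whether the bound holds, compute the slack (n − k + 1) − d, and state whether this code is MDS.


Singleton RHS = n − k + 1 = 8, slack = 5, bound satisfied, not MDS.

Singleton bound: d ≤ n − k + 1.
Here n = 16, k = 9, so n − k + 1 = 8.
Given d = 3, check d ≤ 8: YES.
Slack = (n − k + 1) − d = 5.
The code is NOT MDS (slack = 5 > 0).
Description: the claimed parameters are [16, 9, 3]_8; such a code would be non-MDS.


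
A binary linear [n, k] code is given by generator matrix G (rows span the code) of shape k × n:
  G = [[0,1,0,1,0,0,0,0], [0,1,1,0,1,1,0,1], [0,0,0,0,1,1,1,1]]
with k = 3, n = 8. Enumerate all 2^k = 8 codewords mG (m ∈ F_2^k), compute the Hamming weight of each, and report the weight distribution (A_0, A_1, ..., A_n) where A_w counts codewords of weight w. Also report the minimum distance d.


Weight distribution: A_0 = 1, A_2 = 1, A_3 = 2, A_4 = 1, A_5 = 2, A_6 = 1. Minimum distance d = 2.

Enumerate all 2^3 = 8 messages m ∈ F_2^3.
For each, compute codeword c = mG in F_2^8, then tally its weight.
  m = 000 → c = 00000000, weight = 0.
  m = 100 → c = 01010000, weight = 2.
  m = 010 → c = 01101101, weight = 5.
  m = 110 → c = 00111101, weight = 5.
  m = 001 → c = 00001111, weight = 4.
  m = 101 → c = 01011111, weight = 6.
  m = 011 → c = 01100010, weight = 3.
  m = 111 → c = 00110010, weight = 3.
Tally weights:
  weight 0: 1 codewords.
  weight 2: 1 codewords.
  weight 3: 2 codewords.
  weight 4: 1 codewords.
  weight 5: 2 codewords.
  weight 6: 1 codewords.
Minimum distance d = smallest w > 0 with A_w > 0 = 2.
Sanity: Σ A_w = 8 = 2^3 = 8 ✓.


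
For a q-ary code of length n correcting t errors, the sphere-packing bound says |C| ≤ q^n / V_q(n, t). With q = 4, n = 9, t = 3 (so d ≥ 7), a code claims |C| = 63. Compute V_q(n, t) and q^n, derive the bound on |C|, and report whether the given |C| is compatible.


V_q(n, t) = 2620, q^n = 262144, Hamming bound = 100, |C| = 63 ≤ bound (satisfied).

Step 1: Compute V_q(n, t) = Σ_{j=0}^3 C(n, j) (q−1)^j.
  j = 0: C(9,0)·(3)^0 = 1·1 = 1.
  j = 1: C(9,1)·(3)^1 = 9·3 = 27.
  j = 2: C(9,2)·(3)^2 = 36·9 = 324.
  j = 3: C(9,3)·(3)^3 = 84·27 = 2268.
  V_q(n, t) = 1 + 27 + 324 + 2268 = 2620.
Step 2: q^n = 4^9 = 262144.
Step 3: Hamming bound ⌊q^n / V_q(n,t)⌋ = ⌊262144/2620⌋ = 100.
Step 4: Compare |C| = 63 to 100: satisfied.
The claimed |C| lies below the Hamming bound.


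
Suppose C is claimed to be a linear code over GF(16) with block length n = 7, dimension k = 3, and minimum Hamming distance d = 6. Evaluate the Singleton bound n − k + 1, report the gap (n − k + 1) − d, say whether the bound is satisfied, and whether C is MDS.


Singleton RHS = n − k + 1 = 5, slack = -1, bound violated (no such code; not MDS).

Singleton bound: d ≤ n − k + 1.
Here n = 7, k = 3, so n − k + 1 = 5.
Given d = 6, check d ≤ 5: NO.
Slack = (n − k + 1) − d = -1.
The slack is negative: d = 6 exceeds n − k + 1 = 5 by 1, so the Singleton bound is violated and no linear [7, 3, 6]_16 code can exist. In particular it is not MDS (MDS requires d = n − k + 1 exactly).
Description: the claimed parameters are [7, 3, 6]_16; such a code would be impossible (violates the Singleton bound).


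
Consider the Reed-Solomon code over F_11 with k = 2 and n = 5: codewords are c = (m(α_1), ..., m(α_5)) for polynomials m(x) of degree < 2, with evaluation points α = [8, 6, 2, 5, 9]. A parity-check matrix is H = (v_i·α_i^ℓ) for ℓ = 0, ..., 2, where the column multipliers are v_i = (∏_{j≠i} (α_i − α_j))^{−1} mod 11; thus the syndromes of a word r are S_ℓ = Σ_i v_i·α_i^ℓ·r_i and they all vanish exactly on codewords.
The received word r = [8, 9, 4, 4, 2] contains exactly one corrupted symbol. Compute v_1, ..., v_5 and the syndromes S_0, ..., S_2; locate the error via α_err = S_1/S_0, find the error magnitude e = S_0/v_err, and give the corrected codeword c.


S = (9, 7, 3), error at position 3, error magnitude e = 4, c = [8, 9, 0, 4, 2].

Step 1: column multipliers v_i = (∏_{j≠i}(α_i − α_j))^{−1} mod 11.
  i = 1 (α = 8): (8−6)(8−2)(8−5)(8−9) = 2·6·3·(−1) = −36 ≡ 8, so v_1 = 8^{−1} = 7 (mod 11).
  i = 2 (α = 6): (6−8)(6−2)(6−5)(6−9) = (−2)·4·1·(−3) = 24 ≡ 2, so v_2 = 2^{−1} = 6 (mod 11).
  i = 3 (α = 2): (2−8)(2−6)(2−5)(2−9) = (−6)·(−4)·(−3)·(−7) = 504 ≡ 9, so v_3 = 9^{−1} = 5 (mod 11).
  i = 4 (α = 5): (5−8)(5−6)(5−2)(5−9) = (−3)·(−1)·3·(−4) = −36 ≡ 8, so v_4 = 8^{−1} = 7 (mod 11).
  i = 5 (α = 9): (9−8)(9−6)(9−2)(9−5) = 1·3·7·4 = 84 ≡ 7, so v_5 = 7^{−1} = 8 (mod 11).
  v = [7, 6, 5, 7, 8].
Step 2: syndromes of r = [8, 9, 4, 4, 2] (all sums mod 11).
  S_0 = Σ v_i r_i = 7·8 + 6·9 + 5·4 + 7·4 + 8·2 = 174 ≡ 9.
  S_1 = Σ v_i α_i r_i = 7·8·8 + 6·6·9 + 5·2·4 + 7·5·4 + 8·9·2 = 1096 ≡ 7.
  α_i^2 mod 11 = [9, 3, 4, 3, 4].
  S_2 = Σ v_i α_i^2 r_i = 7·9·8 + 6·3·9 + 5·4·4 + 7·3·4 + 8·4·2 = 894 ≡ 3.
  S = (9, 7, 3) ≠ 0, so r is not a codeword (an error is present).
Step 3: locate the error. For a single error e at position i, S_ℓ = v_i·e·α_i^ℓ, so α_err = S_1/S_0.
  S_0^{−1} = 9^{−1} = 5 (mod 11), so α_err = 7·5 = 35 ≡ 2 = α_3. Error position i = 3.
  Consistency check: S_2/S_1 = 3·8 = 24 ≡ 2 = α_err ✓ (single-error assumption holds).
Step 4: error magnitude e = S_0/v_3 = S_0·∏_{j≠3}(α_3 − α_j) = 9·9 = 81 ≡ 4 (mod 11).
Step 5: correct position 3: c_3 = r_3 − e = 4 − 4 ≡ 0 (mod 11). Hence c = [8, 9, 0, 4, 2].
  Check: interpolating c through the α_i gives m(x) = 1 + 5·x (degree < 2) with m(α_i) = c_i for every i, so c is indeed a codeword.


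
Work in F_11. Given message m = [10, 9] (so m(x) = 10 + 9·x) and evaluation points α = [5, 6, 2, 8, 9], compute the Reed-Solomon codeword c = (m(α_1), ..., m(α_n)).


c = [0, 9, 6, 5, 3]

Message polynomial: m(x) = 10 + 9·x (mod 11).
For each evaluation point α_i, compute m(α_i) mod 11:
  α_1 = 5: Horner steps 9 → 0, so m(5) = 0.
  α_2 = 6: Horner steps 9 → 9, so m(6) = 9.
  α_3 = 2: Horner steps 9 → 6, so m(2) = 6.
  α_4 = 8: Horner steps 9 → 5, so m(8) = 5.
  α_5 = 9: Horner steps 9 → 3, so m(9) = 3.
Codeword c = [0, 9, 6, 5, 3] ∈ F_11^5.


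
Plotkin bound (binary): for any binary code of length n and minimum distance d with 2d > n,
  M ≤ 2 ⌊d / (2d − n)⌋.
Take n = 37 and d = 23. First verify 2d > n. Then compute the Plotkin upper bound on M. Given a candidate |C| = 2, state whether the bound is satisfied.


Plotkin bound M ≤ 4; given |C| = 2 ≤ bound (satisfied).

Check applicability: 2d = 46, n = 37.
2d − n = 9 > 0, so Plotkin applies.
Compute d/(2d−n) = 23/9 ≈ 2.5556.
⌊d/(2d−n)⌋ = 2.
Plotkin bound: M ≤ 2·2 = 4.
Given |C| = 2, check: satisfied.
This |C| is below the Plotkin bound.


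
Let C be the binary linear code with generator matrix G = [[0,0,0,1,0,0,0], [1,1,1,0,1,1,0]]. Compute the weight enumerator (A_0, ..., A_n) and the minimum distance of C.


Weight distribution: A_0 = 1, A_1 = 1, A_5 = 1, A_6 = 1. Minimum distance d = 1.

Enumerate all 2^2 = 4 messages m ∈ F_2^2.
For each, compute codeword c = mG in F_2^7, then tally its weight.
  m = 00 → c = 0000000, weight = 0.
  m = 10 → c = 0001000, weight = 1.
  m = 01 → c = 1110110, weight = 5.
  m = 11 → c = 1111110, weight = 6.
Tally weights:
  weight 0: 1 codewords.
  weight 1: 1 codewords.
  weight 5: 1 codewords.
  weight 6: 1 codewords.
Minimum distance d = smallest w > 0 with A_w > 0 = 1.
Sanity: Σ A_w = 4 = 2^2 = 4 ✓.


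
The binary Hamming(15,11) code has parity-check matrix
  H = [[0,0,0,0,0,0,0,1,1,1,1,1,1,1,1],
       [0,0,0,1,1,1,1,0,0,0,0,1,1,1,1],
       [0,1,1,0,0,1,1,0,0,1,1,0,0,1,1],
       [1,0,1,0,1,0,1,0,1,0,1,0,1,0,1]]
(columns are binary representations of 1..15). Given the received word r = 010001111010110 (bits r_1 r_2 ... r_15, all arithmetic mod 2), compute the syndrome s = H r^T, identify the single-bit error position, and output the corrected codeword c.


s = (1, 0, 1, 0)^T, error position = 10, corrected codeword c = 010001111110110

Compute s = H r^T mod 2 one row at a time:
  s_1 = 1 + 1 + 0 + 1 + 0 + 1 + 1 + 0 = 5 ≡ 1 (mod 2).
  s_2 = 0 + 0 + 1 + 1 + 0 + 1 + 1 + 0 = 4 ≡ 0 (mod 2).
  s_3 = 1 + 0 + 1 + 1 + 0 + 1 + 1 + 0 = 5 ≡ 1 (mod 2).
  s_4 = 0 + 0 + 0 + 1 + 1 + 1 + 1 + 0 = 4 ≡ 0 (mod 2).
s = (1, 0, 1, 0)^T — this equals column 10 of H (binary 1010), so error is at position 10.
Correct: flip bit 10 of r = 010001111010110 to get c = 010001111110110.
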